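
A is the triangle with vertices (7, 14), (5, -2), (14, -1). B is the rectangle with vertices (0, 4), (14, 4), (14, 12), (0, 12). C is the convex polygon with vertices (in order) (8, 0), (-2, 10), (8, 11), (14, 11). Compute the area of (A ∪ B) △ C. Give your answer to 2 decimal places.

|A ∪ B| = 154.6.
|(A ∪ B) ∩ C| = 84.4389.
|(A ∪ B) △ C| = 154.6 + 88 − 168.8778 = 73.72.

73.72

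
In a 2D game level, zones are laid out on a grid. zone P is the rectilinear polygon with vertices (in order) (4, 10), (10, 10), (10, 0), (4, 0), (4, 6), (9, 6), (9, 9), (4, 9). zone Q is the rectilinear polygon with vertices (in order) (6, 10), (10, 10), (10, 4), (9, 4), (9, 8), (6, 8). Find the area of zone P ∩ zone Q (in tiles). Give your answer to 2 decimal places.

9.00

The intersection is the polygon with vertices (10,10), (10,4), (9,4), (9,6), (9,8), (9,9), (6,9), (6,10).
By the shoelace formula its area is 9.00.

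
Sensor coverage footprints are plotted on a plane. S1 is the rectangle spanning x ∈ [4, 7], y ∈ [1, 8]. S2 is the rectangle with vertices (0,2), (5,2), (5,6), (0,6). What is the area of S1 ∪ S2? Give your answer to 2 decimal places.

By inclusion–exclusion:
Individual areas: |S1| = 21, |S2| = 20.
|S1∩S2|: x∈[4,5], y∈[2,6] → 1·4 = 4.
|S1 ∪ S2| = 41 − 4 = 37.00.

37.00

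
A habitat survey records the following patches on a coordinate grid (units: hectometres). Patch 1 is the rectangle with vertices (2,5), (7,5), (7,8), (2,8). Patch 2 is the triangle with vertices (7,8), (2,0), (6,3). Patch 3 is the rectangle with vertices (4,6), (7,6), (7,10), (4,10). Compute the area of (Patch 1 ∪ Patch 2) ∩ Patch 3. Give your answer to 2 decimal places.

6.00

The region (Patch 1 ∪ Patch 2) ∩ Patch 3 is the polygon with vertices (7,8), (7,6), (4,6), (4,8).
By the shoelace formula its area is 6.00.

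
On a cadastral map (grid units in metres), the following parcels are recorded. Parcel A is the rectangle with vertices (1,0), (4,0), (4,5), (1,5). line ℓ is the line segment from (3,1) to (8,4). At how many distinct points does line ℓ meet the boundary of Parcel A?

1

The segment meets the boundary at (4,1.6).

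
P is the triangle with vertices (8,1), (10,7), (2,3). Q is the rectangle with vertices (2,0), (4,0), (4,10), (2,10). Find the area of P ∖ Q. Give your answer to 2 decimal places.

18.33

|P| = 20, |P∩Q| = 1.6667.
|P ∖ Q| = |P| − |P∩Q| = 20 − 1.6667 = 18.33.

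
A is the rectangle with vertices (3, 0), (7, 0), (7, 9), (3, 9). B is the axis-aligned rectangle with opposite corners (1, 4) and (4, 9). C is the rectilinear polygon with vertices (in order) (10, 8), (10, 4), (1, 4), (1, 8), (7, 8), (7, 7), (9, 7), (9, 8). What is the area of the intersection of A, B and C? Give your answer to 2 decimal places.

The intersection is the polygon with vertices (4,4), (3,4), (3,8), (4,8).
By the shoelace formula its area is 4.00.

4.00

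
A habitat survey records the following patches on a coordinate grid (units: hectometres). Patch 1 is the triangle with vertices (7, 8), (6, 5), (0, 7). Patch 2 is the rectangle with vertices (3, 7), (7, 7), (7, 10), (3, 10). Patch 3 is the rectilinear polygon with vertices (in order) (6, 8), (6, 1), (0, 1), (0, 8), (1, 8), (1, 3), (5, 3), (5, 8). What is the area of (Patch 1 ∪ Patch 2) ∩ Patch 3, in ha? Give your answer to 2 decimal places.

3.07

|Patch 1 ∪ Patch 2| = 19.3095.
|(Patch 1 ∪ Patch 2) ∩ Patch 3| = 3.07.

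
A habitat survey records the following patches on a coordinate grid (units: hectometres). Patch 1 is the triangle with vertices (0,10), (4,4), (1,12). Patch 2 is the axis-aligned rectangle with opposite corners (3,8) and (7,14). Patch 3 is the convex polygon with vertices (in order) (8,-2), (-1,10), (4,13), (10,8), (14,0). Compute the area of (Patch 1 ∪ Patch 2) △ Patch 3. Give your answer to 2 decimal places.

|Patch 1 ∪ Patch 2| = 31.
|(Patch 1 ∪ Patch 2) ∩ Patch 3| = 22.6235.
|(Patch 1 ∪ Patch 2) △ Patch 3| = 31 + 106.5 − 45.2469 = 92.25.

92.25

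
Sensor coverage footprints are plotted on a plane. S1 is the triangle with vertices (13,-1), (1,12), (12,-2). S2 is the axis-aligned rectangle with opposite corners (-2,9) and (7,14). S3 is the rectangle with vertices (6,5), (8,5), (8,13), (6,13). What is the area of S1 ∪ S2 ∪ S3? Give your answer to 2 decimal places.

67.88

By inclusion–exclusion:
Individual areas: |S1| = 12.5, |S2| = 45, |S3| = 16.
|S1∩S2| = 0.6181.
|S1∩S3| = 0.998.
|S2∩S3|: x∈[6,7], y∈[9,13] → 1·4 = 4.
|S1∩S2∩S3| = 0.
|S1 ∪ S2 ∪ S3| = 73.5 − 5.6161 + 0 = 67.88.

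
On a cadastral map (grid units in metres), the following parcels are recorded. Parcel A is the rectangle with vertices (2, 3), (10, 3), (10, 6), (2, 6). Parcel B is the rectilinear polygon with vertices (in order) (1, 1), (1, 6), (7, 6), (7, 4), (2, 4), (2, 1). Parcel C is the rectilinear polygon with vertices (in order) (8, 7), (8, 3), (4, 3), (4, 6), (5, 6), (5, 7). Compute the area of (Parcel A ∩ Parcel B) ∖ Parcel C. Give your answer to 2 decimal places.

4.00

|Parcel A ∩ Parcel B| = 10.
|(Parcel A ∩ Parcel B) ∩ Parcel C| = 6.
|(Parcel A ∩ Parcel B) ∖ Parcel C| = 10 − 6 = 4.00.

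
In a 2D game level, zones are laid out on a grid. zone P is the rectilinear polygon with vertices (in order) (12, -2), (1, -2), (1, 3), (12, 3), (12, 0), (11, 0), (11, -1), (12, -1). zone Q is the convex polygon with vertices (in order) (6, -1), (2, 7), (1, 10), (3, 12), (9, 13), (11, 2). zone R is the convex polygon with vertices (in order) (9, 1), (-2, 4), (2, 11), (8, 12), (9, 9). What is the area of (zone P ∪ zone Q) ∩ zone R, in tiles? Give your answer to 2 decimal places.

The region (zone P ∪ zone Q) ∩ zone R is the polygon with vertices (4,3), (2,7), (1.158,9.526), (2,11), (8,12), (9,9), (9,1), (1.667,3).
By the shoelace formula its area is 63.52.

63.52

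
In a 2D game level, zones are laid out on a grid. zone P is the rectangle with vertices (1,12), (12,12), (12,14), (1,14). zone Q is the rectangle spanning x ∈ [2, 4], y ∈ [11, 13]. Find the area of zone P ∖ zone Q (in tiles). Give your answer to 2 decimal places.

|zone P∩zone Q|: x∈[2,4], y∈[12,13] → 2·1 = 2.
|zone P| = 22.
|zone P ∖ zone Q| = |zone P| − |zone P∩zone Q| = 22 − 2 = 20.00.

20.00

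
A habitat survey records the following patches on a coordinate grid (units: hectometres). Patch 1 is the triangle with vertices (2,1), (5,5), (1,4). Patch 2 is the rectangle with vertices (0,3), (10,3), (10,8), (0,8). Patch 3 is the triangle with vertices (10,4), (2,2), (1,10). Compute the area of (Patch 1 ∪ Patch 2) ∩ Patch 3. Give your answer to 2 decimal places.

29.29

The region (Patch 1 ∪ Patch 2) ∩ Patch 3 is the polygon with vertices (4,8), (10,4), (6,3), (3.5,3), (2.923,2.231), (2,2), (1.25,8).
By the shoelace formula its area is 29.29.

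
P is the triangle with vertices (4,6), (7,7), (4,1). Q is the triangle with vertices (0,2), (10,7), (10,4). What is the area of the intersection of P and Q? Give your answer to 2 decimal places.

2.10

The intersection is the polygon with vertices (5,3), (4,2.8), (4,4), (6,5).
By the shoelace formula its area is 2.10.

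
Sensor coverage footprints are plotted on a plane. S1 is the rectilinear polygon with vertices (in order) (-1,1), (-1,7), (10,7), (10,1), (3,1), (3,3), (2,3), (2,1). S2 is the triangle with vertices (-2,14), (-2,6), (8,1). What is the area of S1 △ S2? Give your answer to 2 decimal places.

64.19

|S1| = 64, |S2| = 40, |S1∩S2| = 19.9038.
|S1 △ S2| = |S1| + |S2| − 2·|S1∩S2| = 64 + 40 − 39.8077 = 64.19.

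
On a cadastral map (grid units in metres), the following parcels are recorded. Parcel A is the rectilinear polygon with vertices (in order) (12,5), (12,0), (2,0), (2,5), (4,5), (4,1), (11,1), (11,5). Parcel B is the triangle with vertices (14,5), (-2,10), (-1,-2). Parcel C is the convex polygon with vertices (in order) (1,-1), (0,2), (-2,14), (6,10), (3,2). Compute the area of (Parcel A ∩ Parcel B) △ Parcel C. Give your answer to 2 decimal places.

61.19

|Parcel A ∩ Parcel B| = 11.5238.
|(Parcel A ∩ Parcel B) ∩ Parcel C| = 5.4167.
|(Parcel A ∩ Parcel B) △ Parcel C| = 11.5238 + 60.5 − 10.8333 = 61.19.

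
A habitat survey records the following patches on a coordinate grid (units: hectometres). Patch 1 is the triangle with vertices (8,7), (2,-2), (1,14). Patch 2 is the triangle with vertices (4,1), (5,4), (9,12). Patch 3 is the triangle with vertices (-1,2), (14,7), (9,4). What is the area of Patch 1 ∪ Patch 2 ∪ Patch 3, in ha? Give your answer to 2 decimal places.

By inclusion–exclusion:
Individual areas: |Patch 1| = 52.5, |Patch 2| = 2, |Patch 3| = 10.
|Patch 1∩Patch 2| = 1.625.
|Patch 1∩Patch 3| = 2.688.
|Patch 2∩Patch 3| = 0.2857.
|Patch 1∩Patch 2∩Patch 3| = 0.2857.
|Patch 1 ∪ Patch 2 ∪ Patch 3| = 64.5 − 4.5988 + 0.2857 = 60.19.

60.19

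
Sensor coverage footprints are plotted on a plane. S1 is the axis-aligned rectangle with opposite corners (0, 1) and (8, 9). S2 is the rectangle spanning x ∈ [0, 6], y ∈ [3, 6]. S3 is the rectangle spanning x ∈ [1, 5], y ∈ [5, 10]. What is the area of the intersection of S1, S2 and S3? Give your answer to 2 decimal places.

4.00

The intersection is the polygon with vertices (5,6), (5,5), (1,5), (1,6).
By the shoelace formula its area is 4.00.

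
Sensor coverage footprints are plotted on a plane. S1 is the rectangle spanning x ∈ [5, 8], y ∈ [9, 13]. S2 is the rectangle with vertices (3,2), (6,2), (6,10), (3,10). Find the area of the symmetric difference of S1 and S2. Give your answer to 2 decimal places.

34.00

|S1∩S2|: x∈[5,6], y∈[9,10] → 1·1 = 1.
|S1 △ S2| = |S1| + |S2| − 2·|S1∩S2| = 12 + 24 − 2 = 34.00.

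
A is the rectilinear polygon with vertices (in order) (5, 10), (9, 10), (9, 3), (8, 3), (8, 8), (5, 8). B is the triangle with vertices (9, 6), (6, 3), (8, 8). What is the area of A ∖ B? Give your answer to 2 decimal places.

11.50

|A| = 13, |A∩B| = 1.5.
|A ∖ B| = |A| − |A∩B| = 13 − 1.5 = 11.50.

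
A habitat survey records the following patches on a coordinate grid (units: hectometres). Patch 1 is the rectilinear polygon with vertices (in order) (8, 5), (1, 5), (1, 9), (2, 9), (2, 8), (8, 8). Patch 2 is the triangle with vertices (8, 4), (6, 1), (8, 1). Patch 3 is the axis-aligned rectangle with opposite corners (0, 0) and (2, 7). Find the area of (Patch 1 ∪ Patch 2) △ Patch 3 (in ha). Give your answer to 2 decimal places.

|Patch 1 ∪ Patch 2| = 25.
|(Patch 1 ∪ Patch 2) ∩ Patch 3| = 2.
|(Patch 1 ∪ Patch 2) △ Patch 3| = 25 + 14 − 4 = 35.00.

35.00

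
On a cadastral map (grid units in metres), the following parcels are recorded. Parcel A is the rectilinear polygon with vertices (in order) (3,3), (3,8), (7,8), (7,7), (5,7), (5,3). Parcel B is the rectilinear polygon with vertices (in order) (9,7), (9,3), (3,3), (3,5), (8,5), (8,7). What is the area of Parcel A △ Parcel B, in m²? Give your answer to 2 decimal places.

18.00

|Parcel A| = 12, |Parcel B| = 14, |Parcel A∩Parcel B| = 4.
|Parcel A △ Parcel B| = |Parcel A| + |Parcel B| − 2·|Parcel A∩Parcel B| = 12 + 14 − 8 = 18.00.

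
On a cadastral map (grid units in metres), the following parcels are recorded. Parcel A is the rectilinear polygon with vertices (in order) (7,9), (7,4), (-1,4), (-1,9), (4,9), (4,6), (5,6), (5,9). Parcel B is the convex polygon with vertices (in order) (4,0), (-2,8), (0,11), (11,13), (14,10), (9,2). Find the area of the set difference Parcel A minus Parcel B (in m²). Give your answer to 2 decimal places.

2.67

|Parcel A| = 37, |Parcel A∩Parcel B| = 34.3333.
|Parcel A ∖ Parcel B| = |Parcel A| − |Parcel A∩Parcel B| = 37 − 34.3333 = 2.67.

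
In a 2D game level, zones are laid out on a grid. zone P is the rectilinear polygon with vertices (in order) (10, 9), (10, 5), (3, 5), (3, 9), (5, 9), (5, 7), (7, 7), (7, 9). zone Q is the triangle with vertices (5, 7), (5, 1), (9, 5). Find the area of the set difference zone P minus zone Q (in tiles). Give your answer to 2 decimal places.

20.00

|zone P| = 24, |zone P∩zone Q| = 4.
|zone P ∖ zone Q| = |zone P| − |zone P∩zone Q| = 24 − 4 = 20.00.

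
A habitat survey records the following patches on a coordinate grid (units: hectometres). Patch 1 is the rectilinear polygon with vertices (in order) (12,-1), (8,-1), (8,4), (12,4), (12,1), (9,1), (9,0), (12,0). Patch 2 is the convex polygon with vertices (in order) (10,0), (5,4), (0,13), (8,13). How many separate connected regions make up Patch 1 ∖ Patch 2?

Patch 1 ∖ Patch 2 splits into 2 disjoint pieces (area 5.2, area 7.1538).

2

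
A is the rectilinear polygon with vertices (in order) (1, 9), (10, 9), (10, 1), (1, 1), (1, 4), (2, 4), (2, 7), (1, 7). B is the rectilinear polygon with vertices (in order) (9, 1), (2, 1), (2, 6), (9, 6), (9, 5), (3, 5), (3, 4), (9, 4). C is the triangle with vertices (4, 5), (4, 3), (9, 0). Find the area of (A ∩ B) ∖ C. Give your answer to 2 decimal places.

|A ∩ B| = 29.
|(A ∩ B) ∩ C| = 4.1667.
|(A ∩ B) ∖ C| = 29 − 4.1667 = 24.83.

24.83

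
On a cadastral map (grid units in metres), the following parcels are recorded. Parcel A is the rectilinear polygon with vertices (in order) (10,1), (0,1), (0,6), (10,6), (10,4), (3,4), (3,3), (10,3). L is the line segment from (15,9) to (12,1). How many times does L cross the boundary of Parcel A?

0

The segment lies entirely outside Parcel A and never meets its boundary.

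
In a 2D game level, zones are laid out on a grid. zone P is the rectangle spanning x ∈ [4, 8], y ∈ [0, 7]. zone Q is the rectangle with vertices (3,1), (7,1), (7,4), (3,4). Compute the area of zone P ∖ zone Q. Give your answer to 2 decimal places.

19.00

|zone P∩zone Q|: x∈[4,7], y∈[1,4] → 3·3 = 9.
|zone P| = 28.
|zone P ∖ zone Q| = |zone P| − |zone P∩zone Q| = 28 − 9 = 19.00.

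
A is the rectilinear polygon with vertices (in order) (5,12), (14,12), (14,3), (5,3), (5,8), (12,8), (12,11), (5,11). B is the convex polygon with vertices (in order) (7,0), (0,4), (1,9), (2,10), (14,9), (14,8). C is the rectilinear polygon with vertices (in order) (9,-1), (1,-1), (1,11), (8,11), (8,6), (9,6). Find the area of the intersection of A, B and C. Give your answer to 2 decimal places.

The intersection is the polygon with vertices (5,3), (5,8), (8,8), (8,6), (9,6), (9,3).
By the shoelace formula its area is 18.00.

18.00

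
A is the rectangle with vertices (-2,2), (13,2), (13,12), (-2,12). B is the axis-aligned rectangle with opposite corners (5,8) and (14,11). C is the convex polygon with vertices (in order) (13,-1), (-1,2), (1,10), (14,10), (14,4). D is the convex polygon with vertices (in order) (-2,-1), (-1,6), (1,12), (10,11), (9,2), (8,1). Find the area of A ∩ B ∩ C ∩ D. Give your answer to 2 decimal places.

The intersection is the polygon with vertices (5,10), (9.889,10), (9.667,8), (5,8).
By the shoelace formula its area is 9.56.

9.56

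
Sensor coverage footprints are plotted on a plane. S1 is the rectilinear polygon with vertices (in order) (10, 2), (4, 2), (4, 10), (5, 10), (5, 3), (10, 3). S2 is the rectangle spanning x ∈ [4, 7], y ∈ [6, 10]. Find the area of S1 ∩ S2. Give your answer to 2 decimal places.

The intersection is the polygon with vertices (4,10), (5,10), (5,6), (4,6).
By the shoelace formula its area is 4.00.

4.00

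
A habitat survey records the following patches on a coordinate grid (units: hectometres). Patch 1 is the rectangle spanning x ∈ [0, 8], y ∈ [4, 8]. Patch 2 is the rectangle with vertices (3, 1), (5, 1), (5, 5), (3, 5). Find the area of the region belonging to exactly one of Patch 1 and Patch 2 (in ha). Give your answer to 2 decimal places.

|Patch 1∩Patch 2|: x∈[3,5], y∈[4,5] → 2·1 = 2.
|Patch 1 △ Patch 2| = |Patch 1| + |Patch 2| − 2·|Patch 1∩Patch 2| = 32 + 8 − 4 = 36.00.

36.00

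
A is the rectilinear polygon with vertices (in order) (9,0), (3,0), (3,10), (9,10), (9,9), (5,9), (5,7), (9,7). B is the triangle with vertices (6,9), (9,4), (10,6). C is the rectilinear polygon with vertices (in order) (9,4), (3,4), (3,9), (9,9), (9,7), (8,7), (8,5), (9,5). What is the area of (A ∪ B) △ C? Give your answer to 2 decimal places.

|A ∪ B| = 54.8417.
|(A ∪ B) ∩ C| = 21.4667.
|(A ∪ B) △ C| = 54.8417 + 28 − 42.9333 = 39.91.

39.91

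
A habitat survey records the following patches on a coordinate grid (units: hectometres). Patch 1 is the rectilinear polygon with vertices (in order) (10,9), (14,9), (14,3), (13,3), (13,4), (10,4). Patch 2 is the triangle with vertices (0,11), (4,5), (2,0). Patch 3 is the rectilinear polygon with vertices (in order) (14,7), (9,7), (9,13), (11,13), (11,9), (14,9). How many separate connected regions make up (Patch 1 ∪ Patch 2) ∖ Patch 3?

2

(Patch 1 ∪ Patch 2) ∖ Patch 3 splits into 2 disjoint pieces (area 13, area 16).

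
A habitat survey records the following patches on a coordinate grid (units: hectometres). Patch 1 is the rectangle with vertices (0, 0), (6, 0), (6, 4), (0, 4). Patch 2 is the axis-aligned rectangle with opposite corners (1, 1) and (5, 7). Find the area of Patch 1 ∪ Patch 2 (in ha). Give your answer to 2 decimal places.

By inclusion–exclusion:
Individual areas: |Patch 1| = 24, |Patch 2| = 24.
|Patch 1∩Patch 2|: x∈[1,5], y∈[1,4] → 4·3 = 12.
|Patch 1 ∪ Patch 2| = 48 − 12 = 36.00.

36.00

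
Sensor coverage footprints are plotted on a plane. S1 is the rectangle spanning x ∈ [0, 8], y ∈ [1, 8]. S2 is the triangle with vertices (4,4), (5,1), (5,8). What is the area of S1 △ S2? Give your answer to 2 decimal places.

|S1| = 56, |S2| = 3.5, |S1∩S2| = 3.5.
|S1 △ S2| = |S1| + |S2| − 2·|S1∩S2| = 56 + 3.5 − 7 = 52.50.

52.50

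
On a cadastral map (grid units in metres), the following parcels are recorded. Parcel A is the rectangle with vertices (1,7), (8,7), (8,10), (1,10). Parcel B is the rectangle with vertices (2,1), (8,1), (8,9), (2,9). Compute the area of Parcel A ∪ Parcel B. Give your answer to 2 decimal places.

57.00

By inclusion–exclusion:
Individual areas: |Parcel A| = 21, |Parcel B| = 48.
|Parcel A∩Parcel B|: x∈[2,8], y∈[7,9] → 6·2 = 12.
|Parcel A ∪ Parcel B| = 69 − 12 = 57.00.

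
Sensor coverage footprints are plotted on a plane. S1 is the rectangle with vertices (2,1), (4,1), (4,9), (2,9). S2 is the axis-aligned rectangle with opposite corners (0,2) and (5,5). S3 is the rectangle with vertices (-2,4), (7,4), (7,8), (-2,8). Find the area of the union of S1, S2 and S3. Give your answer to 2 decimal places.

50.00

By inclusion–exclusion:
Individual areas: |S1| = 16, |S2| = 15, |S3| = 36.
|S1∩S2|: x∈[2,4], y∈[2,5] → 2·3 = 6.
|S1∩S3|: x∈[2,4], y∈[4,8] → 2·4 = 8.
|S2∩S3|: x∈[0,5], y∈[4,5] → 5·1 = 5.
|S1∩S2∩S3| = 2.
|S1 ∪ S2 ∪ S3| = 67 − 19 + 2 = 50.00.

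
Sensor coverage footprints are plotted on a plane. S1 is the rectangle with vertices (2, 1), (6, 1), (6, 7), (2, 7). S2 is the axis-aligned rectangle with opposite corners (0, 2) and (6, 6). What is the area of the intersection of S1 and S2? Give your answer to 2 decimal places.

|S1∩S2|: x∈[2,6], y∈[2,6] → 4·4 = 16.

16.00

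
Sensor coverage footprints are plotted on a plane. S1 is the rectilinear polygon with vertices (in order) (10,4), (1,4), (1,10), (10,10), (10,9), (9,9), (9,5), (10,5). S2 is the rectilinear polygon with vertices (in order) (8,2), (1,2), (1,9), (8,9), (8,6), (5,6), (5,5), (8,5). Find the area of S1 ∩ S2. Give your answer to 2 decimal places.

The intersection is the polygon with vertices (1,4), (1,9), (8,9), (8,6), (5,6), (5,5), (8,5), (8,4).
By the shoelace formula its area is 32.00.

32.00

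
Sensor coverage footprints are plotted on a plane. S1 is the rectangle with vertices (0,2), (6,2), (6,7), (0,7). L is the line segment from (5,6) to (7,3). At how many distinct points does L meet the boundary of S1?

The segment meets the boundary at (6,4.5).

1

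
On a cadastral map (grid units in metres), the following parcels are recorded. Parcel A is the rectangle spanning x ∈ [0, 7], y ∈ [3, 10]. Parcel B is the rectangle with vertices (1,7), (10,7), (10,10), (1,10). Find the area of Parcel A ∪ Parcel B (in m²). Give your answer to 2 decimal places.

58.00

By inclusion–exclusion:
Individual areas: |Parcel A| = 49, |Parcel B| = 27.
|Parcel A∩Parcel B|: x∈[1,7], y∈[7,10] → 6·3 = 18.
|Parcel A ∪ Parcel B| = 76 − 18 = 58.00.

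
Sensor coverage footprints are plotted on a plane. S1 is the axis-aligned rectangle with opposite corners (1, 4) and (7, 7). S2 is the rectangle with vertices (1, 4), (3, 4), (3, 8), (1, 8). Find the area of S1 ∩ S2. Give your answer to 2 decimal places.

6.00

|S1∩S2|: x∈[1,3], y∈[4,7] → 2·3 = 6.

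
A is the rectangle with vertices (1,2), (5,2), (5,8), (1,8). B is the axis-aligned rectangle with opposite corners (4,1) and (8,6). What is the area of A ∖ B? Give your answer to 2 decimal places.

|A∩B|: x∈[4,5], y∈[2,6] → 1·4 = 4.
|A| = 24.
|A ∖ B| = |A| − |A∩B| = 24 − 4 = 20.00.

20.00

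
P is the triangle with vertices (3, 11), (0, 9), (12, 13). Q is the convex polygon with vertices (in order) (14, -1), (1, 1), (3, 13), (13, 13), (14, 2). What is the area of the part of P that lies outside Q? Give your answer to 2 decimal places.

|P| = 6, |P∩Q| = 4.9191.
|P ∖ Q| = |P| − |P∩Q| = 6 − 4.9191 = 1.08.

1.08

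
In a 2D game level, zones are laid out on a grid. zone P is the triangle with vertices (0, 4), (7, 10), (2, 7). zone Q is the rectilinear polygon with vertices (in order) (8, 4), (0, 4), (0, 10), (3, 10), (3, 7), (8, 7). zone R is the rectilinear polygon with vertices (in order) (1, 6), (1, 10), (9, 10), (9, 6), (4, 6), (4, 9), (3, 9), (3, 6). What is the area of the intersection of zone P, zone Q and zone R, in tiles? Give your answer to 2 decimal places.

The intersection is the polygon with vertices (2,7), (3,7.6), (3,7), (3,6.571), (2.333,6), (1.333,6).
By the shoelace formula its area is 1.44.

1.44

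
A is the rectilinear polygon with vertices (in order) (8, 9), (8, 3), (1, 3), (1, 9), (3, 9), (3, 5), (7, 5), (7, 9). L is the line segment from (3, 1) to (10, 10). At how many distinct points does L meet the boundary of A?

The segment meets the boundary at (8,7.429), (7,6.143), (6.111,5), (4.556,3).

4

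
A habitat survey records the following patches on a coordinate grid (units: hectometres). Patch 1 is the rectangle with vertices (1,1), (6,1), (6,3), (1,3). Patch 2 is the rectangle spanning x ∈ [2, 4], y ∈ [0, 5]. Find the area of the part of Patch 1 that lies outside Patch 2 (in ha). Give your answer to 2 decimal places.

|Patch 1∩Patch 2|: x∈[2,4], y∈[1,3] → 2·2 = 4.
|Patch 1| = 10.
|Patch 1 ∖ Patch 2| = |Patch 1| − |Patch 1∩Patch 2| = 10 − 4 = 6.00.

6.00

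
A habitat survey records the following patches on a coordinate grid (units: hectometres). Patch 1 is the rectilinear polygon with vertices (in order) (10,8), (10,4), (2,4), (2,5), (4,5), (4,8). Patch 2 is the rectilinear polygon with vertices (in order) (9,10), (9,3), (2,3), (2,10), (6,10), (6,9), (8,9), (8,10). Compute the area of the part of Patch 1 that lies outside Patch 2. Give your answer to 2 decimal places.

|Patch 1| = 26, |Patch 1∩Patch 2| = 22.
|Patch 1 ∖ Patch 2| = |Patch 1| − |Patch 1∩Patch 2| = 26 − 22 = 4.00.

4.00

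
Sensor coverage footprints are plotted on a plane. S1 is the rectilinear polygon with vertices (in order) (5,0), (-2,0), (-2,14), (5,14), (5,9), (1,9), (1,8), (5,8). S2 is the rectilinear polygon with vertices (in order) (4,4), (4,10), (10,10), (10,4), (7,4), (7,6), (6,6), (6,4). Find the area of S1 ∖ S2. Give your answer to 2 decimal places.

|S1| = 94, |S1∩S2| = 5.
|S1 ∖ S2| = |S1| − |S1∩S2| = 94 − 5 = 89.00.

89.00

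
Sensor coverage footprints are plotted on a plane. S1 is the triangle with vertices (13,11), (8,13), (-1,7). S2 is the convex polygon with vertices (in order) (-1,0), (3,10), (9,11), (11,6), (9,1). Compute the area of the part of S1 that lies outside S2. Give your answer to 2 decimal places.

|S1| = 24, |S1∩S2| = 9.8718.
|S1 ∖ S2| = |S1| − |S1∩S2| = 24 − 9.8718 = 14.13.

14.13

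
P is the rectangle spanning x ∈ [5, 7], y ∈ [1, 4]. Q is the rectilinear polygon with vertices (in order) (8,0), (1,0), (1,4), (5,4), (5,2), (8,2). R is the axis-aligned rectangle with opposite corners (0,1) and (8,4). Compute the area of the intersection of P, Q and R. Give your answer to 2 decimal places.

2.00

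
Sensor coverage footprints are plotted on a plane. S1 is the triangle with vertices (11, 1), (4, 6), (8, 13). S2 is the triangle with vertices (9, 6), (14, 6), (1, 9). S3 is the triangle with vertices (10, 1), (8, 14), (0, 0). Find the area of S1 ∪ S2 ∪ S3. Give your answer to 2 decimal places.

By inclusion–exclusion:
Individual areas: |S1| = 34.5, |S2| = 7.5, |S3| = 66.
|S1∩S2| = 4.1221.
|S1∩S3| = 29.7012.
|S2∩S3| = 3.8783.
|S1∩S2∩S3| = 3.6128.
|S1 ∪ S2 ∪ S3| = 108 − 37.7017 + 3.6128 = 73.91.

73.91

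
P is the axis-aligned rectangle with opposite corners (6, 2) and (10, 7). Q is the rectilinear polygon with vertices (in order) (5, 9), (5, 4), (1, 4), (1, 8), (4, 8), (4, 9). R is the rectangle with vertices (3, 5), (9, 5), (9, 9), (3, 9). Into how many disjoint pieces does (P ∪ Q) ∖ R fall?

2

(P ∪ Q) ∖ R splits into 2 disjoint pieces (area 14, area 10).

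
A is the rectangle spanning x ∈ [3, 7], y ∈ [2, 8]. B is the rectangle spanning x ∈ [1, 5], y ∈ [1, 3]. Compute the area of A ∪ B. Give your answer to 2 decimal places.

30.00

By inclusion–exclusion:
Individual areas: |A| = 24, |B| = 8.
|A∩B|: x∈[3,5], y∈[2,3] → 2·1 = 2.
|A ∪ B| = 32 − 2 = 30.00.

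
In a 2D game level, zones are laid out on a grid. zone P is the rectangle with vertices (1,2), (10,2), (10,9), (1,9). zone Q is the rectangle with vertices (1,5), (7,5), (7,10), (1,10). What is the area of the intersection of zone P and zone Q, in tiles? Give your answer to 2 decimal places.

|zone P∩zone Q|: x∈[1,7], y∈[5,9] → 6·4 = 24.

24.00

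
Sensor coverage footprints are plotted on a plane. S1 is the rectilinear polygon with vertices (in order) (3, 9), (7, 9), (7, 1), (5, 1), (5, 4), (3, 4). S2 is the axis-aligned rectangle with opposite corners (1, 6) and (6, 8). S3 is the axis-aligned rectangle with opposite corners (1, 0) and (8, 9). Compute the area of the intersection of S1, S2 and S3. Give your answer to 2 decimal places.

6.00

The intersection is the polygon with vertices (6,8), (6,6), (3,6), (3,8).
By the shoelace formula its area is 6.00.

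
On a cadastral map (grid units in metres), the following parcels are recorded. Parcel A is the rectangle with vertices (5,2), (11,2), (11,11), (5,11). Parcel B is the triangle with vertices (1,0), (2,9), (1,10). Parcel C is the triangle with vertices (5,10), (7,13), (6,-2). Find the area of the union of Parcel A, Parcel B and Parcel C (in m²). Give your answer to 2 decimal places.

By inclusion–exclusion:
Individual areas: |Parcel A| = 54, |Parcel B| = 5, |Parcel C| = 13.5.
|Parcel A∩Parcel B| = 0.
|Parcel A∩Parcel C| = 11.1.
|Parcel B∩Parcel C| = 0.
|Parcel A∩Parcel B∩Parcel C| = 0.
|Parcel A ∪ Parcel B ∪ Parcel C| = 72.5 − 11.1 + 0 = 61.40.

61.40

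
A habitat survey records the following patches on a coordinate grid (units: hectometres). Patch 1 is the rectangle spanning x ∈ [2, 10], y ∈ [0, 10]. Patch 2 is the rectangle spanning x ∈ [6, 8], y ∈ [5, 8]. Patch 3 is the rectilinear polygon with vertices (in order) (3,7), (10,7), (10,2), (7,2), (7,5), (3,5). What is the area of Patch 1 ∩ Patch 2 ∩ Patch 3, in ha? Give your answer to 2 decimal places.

The intersection is the polygon with vertices (6,7), (8,7), (8,5), (7,5), (6,5).
By the shoelace formula its area is 4.00.

4.00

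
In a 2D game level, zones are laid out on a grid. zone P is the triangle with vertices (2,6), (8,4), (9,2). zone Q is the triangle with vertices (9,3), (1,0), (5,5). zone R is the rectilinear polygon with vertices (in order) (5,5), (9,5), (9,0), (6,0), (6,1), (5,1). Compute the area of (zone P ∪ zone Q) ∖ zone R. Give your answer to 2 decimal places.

|zone P ∪ zone Q| = 16.0825.
|(zone P ∪ zone Q) ∩ zone R| = 8.1511.
|(zone P ∪ zone Q) ∖ zone R| = 16.0825 − 8.1511 = 7.93.

7.93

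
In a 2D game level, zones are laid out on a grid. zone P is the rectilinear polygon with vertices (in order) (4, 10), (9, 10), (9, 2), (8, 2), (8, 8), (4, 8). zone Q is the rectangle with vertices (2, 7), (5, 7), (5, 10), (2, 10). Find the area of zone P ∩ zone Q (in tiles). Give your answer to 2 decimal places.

The intersection is the polygon with vertices (5,10), (5,8), (4,8), (4,10).
By the shoelace formula its area is 2.00.

2.00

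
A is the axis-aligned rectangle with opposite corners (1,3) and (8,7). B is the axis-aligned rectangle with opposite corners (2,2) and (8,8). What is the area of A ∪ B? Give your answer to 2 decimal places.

By inclusion–exclusion:
Individual areas: |A| = 28, |B| = 36.
|A∩B|: x∈[2,8], y∈[3,7] → 6·4 = 24.
|A ∪ B| = 64 − 24 = 40.00.

40.00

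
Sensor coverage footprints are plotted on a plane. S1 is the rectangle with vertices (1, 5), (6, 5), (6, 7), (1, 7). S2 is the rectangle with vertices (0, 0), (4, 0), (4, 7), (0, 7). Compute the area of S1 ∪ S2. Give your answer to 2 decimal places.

By inclusion–exclusion:
Individual areas: |S1| = 10, |S2| = 28.
|S1∩S2|: x∈[1,4], y∈[5,7] → 3·2 = 6.
|S1 ∪ S2| = 38 − 6 = 32.00.

32.00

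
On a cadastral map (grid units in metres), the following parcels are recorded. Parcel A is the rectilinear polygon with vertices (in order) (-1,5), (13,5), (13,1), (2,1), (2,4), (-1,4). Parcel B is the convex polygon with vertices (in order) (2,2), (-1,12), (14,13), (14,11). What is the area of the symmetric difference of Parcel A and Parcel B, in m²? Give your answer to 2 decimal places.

122.00

|Parcel A| = 47, |Parcel B| = 88.5, |Parcel A∩Parcel B| = 6.75.
|Parcel A △ Parcel B| = |Parcel A| + |Parcel B| − 2·|Parcel A∩Parcel B| = 47 + 88.5 − 13.5 = 122.00.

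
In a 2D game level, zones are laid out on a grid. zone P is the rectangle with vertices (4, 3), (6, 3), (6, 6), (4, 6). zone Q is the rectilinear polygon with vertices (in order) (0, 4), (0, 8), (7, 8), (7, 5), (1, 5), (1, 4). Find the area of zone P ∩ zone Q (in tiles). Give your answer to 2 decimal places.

The intersection is the polygon with vertices (4,6), (6,6), (6,5), (4,5).
By the shoelace formula its area is 2.00.

2.00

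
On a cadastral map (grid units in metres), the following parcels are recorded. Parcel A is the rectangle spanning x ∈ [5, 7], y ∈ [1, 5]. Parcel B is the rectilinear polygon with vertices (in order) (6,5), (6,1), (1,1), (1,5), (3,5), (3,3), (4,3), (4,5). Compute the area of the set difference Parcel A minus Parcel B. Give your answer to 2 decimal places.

4.00

|Parcel A| = 8, |Parcel A∩Parcel B| = 4.
|Parcel A ∖ Parcel B| = |Parcel A| − |Parcel A∩Parcel B| = 8 − 4 = 4.00.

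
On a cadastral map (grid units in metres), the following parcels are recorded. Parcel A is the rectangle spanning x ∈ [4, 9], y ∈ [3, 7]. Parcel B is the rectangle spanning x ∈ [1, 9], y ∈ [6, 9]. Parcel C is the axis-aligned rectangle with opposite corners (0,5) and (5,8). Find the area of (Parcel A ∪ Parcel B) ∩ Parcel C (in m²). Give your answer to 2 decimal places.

9.00

The region (Parcel A ∪ Parcel B) ∩ Parcel C is the polygon with vertices (4,6), (1,6), (1,8), (5,8), (5,5), (4,5).
By the shoelace formula its area is 9.00.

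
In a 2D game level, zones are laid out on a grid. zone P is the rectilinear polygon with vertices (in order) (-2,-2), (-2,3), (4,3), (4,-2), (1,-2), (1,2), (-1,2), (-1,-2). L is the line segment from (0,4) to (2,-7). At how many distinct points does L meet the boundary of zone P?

4

The segment meets the boundary at (1.091,-2), (1,-1.5), (0.364,2), (0.182,3).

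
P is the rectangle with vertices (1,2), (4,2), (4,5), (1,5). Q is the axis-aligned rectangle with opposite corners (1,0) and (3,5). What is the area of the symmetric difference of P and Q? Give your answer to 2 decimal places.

|P∩Q|: x∈[1,3], y∈[2,5] → 2·3 = 6.
|P △ Q| = |P| + |Q| − 2·|P∩Q| = 9 + 10 − 12 = 7.00.

7.00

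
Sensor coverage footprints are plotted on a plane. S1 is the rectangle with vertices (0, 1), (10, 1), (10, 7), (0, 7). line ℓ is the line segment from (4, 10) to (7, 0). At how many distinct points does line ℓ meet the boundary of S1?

2

The segment meets the boundary at (6.7,1), (4.9,7).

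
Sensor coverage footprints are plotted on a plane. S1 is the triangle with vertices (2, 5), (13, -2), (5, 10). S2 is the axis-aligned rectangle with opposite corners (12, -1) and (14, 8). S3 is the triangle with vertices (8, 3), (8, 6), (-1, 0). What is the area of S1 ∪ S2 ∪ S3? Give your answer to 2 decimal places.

By inclusion–exclusion:
Individual areas: |S1| = 38, |S2| = 18, |S3| = 13.5.
|S1∩S2| = 0.0833.
|S1∩S3| = 7.1458.
|S2∩S3| = 0.
|S1∩S2∩S3| = 0.
|S1 ∪ S2 ∪ S3| = 69.5 − 7.2291 + 0 = 62.27.

62.27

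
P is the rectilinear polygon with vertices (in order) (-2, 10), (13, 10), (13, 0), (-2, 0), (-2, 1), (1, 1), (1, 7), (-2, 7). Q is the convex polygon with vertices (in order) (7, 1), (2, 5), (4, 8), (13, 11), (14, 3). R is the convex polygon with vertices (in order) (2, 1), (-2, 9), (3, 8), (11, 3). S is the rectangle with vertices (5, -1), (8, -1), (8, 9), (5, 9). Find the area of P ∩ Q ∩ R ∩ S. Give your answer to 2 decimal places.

The intersection is the polygon with vertices (8,4.875), (8,2.333), (5.913,1.87), (5,2.6), (5,6.75).
By the shoelace formula its area is 11.01.

11.01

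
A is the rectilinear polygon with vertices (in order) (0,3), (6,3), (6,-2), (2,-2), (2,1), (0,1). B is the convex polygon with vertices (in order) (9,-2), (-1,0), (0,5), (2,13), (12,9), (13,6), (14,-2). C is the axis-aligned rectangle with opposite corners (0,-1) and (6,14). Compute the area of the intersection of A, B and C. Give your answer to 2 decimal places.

19.60

The intersection is the polygon with vertices (6,-1), (4,-1), (2,-0.6), (2,1), (0,1), (0,3), (6,3).
By the shoelace formula its area is 19.60.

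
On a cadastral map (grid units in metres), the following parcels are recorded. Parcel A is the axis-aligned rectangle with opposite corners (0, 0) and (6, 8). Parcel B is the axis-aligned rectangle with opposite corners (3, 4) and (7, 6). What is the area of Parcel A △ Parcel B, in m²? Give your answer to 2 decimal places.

44.00

|Parcel A∩Parcel B|: x∈[3,6], y∈[4,6] → 3·2 = 6.
|Parcel A △ Parcel B| = |Parcel A| + |Parcel B| − 2·|Parcel A∩Parcel B| = 48 + 8 − 12 = 44.00.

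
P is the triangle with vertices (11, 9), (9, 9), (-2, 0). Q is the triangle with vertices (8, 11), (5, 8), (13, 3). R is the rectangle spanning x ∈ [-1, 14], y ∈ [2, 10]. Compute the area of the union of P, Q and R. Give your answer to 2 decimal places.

By inclusion–exclusion:
Individual areas: |P| = 9, |Q| = 19.5, |R| = 120.
|P∩Q| = 3.1903.
|P∩R| = 8.5556.
|Q∩R| = 18.6875.
|P∩Q∩R| = 3.1903.
|P ∪ Q ∪ R| = 148.5 − 30.4333 + 3.1903 = 121.26.

121.26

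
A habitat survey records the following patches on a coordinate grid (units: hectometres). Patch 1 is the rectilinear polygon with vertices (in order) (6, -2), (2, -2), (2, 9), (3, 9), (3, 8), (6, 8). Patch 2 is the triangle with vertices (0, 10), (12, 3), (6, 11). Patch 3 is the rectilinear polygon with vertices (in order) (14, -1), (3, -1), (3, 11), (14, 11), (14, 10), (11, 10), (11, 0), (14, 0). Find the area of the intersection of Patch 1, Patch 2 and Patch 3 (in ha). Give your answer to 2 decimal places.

1.93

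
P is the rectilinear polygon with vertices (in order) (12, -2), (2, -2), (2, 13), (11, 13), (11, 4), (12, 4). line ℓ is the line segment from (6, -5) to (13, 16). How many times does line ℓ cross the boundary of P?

The segment meets the boundary at (11,10), (7,-2).

2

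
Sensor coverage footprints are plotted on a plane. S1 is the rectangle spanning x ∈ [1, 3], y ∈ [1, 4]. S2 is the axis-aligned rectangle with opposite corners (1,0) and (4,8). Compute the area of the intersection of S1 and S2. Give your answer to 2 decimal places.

|S1∩S2|: x∈[1,3], y∈[1,4] → 2·3 = 6.

6.00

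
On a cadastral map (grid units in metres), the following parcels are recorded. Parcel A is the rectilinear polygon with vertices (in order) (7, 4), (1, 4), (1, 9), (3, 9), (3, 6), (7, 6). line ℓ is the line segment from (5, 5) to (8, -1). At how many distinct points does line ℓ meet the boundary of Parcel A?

The segment meets the boundary at (5.5,4).

1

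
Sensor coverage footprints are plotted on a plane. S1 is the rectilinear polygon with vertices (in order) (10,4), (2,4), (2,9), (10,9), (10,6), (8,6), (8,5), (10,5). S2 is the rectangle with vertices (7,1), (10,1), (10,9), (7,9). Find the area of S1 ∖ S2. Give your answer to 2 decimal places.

25.00

|S1| = 38, |S1∩S2| = 13.
|S1 ∖ S2| = |S1| − |S1∩S2| = 38 − 13 = 25.00.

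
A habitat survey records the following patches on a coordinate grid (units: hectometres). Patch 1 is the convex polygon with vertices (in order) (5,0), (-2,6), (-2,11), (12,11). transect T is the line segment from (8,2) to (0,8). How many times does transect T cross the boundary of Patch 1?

1

The segment meets the boundary at (6.831,2.877).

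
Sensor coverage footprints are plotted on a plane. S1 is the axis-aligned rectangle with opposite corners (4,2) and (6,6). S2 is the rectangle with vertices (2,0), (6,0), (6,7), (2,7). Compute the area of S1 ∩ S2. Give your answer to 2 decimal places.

8.00

|S1∩S2|: x∈[4,6], y∈[2,6] → 2·4 = 8.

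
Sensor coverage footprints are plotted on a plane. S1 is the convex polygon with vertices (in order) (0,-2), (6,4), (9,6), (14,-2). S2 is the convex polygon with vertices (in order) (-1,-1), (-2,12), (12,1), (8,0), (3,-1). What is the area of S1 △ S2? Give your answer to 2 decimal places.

|S1| = 59, |S2| = 90, |S1∩S2| = 29.1311.
|S1 △ S2| = |S1| + |S2| − 2·|S1∩S2| = 59 + 90 − 58.2623 = 90.74.

90.74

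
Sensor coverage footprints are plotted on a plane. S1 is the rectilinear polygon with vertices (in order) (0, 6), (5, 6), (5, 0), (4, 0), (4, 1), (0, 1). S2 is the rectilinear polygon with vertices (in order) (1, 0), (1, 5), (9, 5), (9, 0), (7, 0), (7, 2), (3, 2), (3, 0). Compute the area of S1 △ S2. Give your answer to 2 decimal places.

30.00

|S1| = 26, |S2| = 32, |S1∩S2| = 14.
|S1 △ S2| = |S1| + |S2| − 2·|S1∩S2| = 26 + 32 − 28 = 30.00.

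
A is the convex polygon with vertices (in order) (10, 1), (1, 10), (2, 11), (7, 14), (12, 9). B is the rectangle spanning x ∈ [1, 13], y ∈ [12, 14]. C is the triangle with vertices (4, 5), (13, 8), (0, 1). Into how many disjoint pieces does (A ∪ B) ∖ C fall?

2

(A ∪ B) ∖ C splits into 2 disjoint pieces (area 71.2576, area 13.6111).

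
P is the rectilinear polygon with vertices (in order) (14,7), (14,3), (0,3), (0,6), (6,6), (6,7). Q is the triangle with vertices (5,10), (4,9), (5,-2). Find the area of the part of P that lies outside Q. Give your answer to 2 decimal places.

|P| = 50, |P∩Q| = 1.7727.
|P ∖ Q| = |P| − |P∩Q| = 50 − 1.7727 = 48.23.

48.23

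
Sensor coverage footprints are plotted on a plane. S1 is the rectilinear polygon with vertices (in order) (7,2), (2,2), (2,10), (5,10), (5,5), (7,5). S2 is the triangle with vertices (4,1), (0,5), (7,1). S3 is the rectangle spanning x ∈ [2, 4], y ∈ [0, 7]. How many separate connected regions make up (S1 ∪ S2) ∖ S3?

(S1 ∪ S2) ∖ S3 splits into 2 disjoint pieces (area 22.125, area 0.8571).

2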